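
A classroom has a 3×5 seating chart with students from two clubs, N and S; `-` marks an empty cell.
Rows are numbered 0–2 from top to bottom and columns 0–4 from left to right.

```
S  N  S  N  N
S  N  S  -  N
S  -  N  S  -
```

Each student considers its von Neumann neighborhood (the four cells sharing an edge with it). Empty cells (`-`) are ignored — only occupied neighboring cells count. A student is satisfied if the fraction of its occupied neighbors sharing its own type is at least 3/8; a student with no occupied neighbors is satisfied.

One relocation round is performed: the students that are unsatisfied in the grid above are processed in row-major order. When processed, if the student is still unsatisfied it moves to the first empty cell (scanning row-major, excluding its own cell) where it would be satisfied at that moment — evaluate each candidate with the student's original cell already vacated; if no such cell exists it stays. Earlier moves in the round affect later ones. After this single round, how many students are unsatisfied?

1

Initially unsatisfied (in order): (0,1), (0,2), (1,1), (1,2), (2,2), (2,3).
  (0,1) → (1,3).
  (0,2): now satisfied by earlier moves; stays.
  (1,1) → (2,1).
  (1,2) → (0,1).
  (2,2): now satisfied by earlier moves; stays.
  (2,3) → (1,1).
Resulting grid:
S S S N N
S S - N N
S N N - -
Unsatisfied now: (2,1).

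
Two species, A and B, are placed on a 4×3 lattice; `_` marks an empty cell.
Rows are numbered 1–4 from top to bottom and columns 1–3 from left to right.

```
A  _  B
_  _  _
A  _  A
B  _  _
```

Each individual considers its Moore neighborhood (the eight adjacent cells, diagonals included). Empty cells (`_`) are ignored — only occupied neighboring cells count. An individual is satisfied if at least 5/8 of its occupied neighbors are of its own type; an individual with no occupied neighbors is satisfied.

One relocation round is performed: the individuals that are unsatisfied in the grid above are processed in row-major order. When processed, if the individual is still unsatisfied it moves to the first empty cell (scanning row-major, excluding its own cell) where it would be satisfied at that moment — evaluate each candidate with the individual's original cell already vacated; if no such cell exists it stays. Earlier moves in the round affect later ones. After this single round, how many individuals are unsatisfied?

Initially unsatisfied (in order): (3,1), (4,1).
  (3,1) → (2,1).
  (4,1): now satisfied by earlier moves; stays.
Resulting grid:
A _ B
A _ _
_ _ A
B _ _
All satisfied now.

0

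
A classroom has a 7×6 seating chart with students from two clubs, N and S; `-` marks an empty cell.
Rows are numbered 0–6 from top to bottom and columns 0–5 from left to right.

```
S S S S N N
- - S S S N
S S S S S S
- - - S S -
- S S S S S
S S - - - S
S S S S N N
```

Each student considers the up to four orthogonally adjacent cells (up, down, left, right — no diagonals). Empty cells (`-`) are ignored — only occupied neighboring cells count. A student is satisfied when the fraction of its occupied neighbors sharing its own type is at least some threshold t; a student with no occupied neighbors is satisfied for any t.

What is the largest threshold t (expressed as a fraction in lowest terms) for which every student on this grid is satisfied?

(0,0)S 1/1
(0,1)S 2/2
(0,2)S 3/3
(0,3)S 2/3
(0,4)N 1/3
(0,5)N 2/2
(1,2)S 3/3
(1,3)S 4/4
(1,4)S 2/4
(1,5)N 1/3
(2,0)S 1/1
(2,1)S 2/2
(2,2)S 3/3
(2,3)S 4/4
(2,4)S 4/4
(2,5)S 1/2
(3,3)S 3/3
(3,4)S 3/3
(4,1)S 2/2
(4,2)S 2/2
(4,3)S 3/3
(4,4)S 3/3
(4,5)S 2/2
(5,0)S 2/2
(5,1)S 3/3
(5,5)S 1/2
(6,0)S 2/2
(6,1)S 3/3
(6,2)S 2/2
(6,3)S 1/2
(6,4)N 1/2
(6,5)N 1/2
The smallest same-type fraction is 1/3 at (0,4), which reduces to 1/3. Any threshold above that leaves this student unsatisfied.

1/3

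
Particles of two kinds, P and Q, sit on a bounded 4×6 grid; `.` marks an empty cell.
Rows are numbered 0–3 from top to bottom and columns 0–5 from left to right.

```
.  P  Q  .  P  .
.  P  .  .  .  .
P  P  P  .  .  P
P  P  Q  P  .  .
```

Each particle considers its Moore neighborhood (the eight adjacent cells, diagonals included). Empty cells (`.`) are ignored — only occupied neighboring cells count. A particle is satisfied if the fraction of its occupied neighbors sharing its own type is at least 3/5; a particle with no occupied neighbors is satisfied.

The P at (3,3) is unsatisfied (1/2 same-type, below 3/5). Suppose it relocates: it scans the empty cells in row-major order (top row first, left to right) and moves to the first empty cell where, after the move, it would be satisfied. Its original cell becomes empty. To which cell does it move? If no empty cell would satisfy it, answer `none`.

Vacating (3,3). Empty cells in order:
  (0,0): 2/2 same-type → satisfied — stop here.

(0,0)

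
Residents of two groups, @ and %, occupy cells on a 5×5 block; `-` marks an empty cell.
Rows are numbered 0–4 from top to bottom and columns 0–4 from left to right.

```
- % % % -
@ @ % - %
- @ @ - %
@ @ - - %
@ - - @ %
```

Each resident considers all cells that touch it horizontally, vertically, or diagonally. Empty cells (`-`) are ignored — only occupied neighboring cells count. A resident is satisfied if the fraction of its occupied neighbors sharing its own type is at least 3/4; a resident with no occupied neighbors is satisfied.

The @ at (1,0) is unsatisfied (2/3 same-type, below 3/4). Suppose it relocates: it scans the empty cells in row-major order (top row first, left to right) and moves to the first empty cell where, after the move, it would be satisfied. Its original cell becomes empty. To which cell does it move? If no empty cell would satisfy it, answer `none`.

(2,0)

Vacating (1,0). Empty cells in order:
  (0,0): 1/2 same-type → still unsatisfied.
  (0,4): 0/2 same-type → still unsatisfied.
  (1,3): 1/6 same-type → still unsatisfied.
  (2,0): 4/4 same-type → satisfied — stop here.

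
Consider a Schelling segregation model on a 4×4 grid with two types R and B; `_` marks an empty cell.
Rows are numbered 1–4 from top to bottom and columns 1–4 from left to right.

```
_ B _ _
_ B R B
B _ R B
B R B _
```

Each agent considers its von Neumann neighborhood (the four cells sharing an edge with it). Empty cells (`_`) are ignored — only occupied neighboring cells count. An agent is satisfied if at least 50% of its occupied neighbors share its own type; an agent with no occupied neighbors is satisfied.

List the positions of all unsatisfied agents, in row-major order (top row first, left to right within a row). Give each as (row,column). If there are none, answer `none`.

(2,3), (3,3), (4,2), (4,3)

Row 1: (1,2)B 1/1 ✓
Row 2: (2,2)B 1/2 ✓ · (2,3)R 1/3 ✗ · (2,4)B 1/2 ✓
Row 3: (3,1)B 1/1 ✓ · (3,3)R 1/3 ✗ · (3,4)B 1/2 ✓
Row 4: (4,1)B 1/2 ✓ · (4,2)R 0/2 ✗ · (4,3)B 0/2 ✗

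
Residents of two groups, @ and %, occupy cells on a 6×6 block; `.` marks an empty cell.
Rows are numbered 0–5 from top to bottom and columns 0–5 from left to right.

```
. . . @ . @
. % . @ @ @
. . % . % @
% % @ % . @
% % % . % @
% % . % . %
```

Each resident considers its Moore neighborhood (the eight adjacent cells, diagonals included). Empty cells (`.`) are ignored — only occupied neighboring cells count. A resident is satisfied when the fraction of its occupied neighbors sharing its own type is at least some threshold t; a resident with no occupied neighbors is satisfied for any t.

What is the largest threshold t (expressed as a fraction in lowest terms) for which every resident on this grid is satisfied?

Row 0: (0,3)@ 2/2 · (0,5)@ 2/2
Row 1: (1,1)% 1/1 · (1,3)@ 2/4 · (1,4)@ 5/6 · (1,5)@ 3/4
Row 2: (2,2)% 3/5 · (2,4)% 1/6 · (2,5)@ 3/4
Row 3: (3,0)% 3/3 · (3,1)% 5/6 · (3,2)@ 0/5 · (3,3)% 4/5 · (3,5)@ 2/4
Row 4: (4,0)% 5/5 · (4,1)% 6/7 · (4,2)% 5/6 · (4,4)% 3/5 · (4,5)@ 1/3
Row 5: (5,0)% 3/3 · (5,1)% 4/4 · (5,3)% 2/2 · (5,5)% 1/2
The smallest same-type fraction is 0/5 at (3,2), which reduces to 0/1. Any threshold above that leaves this resident unsatisfied.

0/1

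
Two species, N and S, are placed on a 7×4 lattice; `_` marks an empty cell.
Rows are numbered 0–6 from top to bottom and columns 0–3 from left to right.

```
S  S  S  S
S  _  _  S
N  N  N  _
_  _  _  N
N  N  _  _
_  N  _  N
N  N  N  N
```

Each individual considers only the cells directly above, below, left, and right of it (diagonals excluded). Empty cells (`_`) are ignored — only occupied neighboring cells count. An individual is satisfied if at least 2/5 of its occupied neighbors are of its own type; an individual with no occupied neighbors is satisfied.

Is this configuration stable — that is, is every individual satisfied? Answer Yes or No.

Row 0: (0,0)S 2/2 satisfied · (0,1)S 2/2 satisfied · (0,2)S 2/2 satisfied · (0,3)S 2/2 satisfied
Row 1: (1,0)S 1/2 satisfied · (1,3)S 1/1 satisfied
Row 2: (2,0)N 1/2 satisfied · (2,1)N 2/2 satisfied · (2,2)N 1/1 satisfied
Row 3: (3,3)N 0/0 satisfied
Row 4: (4,0)N 1/1 satisfied · (4,1)N 2/2 satisfied
Row 5: (5,1)N 2/2 satisfied · (5,3)N 1/1 satisfied
Row 6: (6,0)N 1/1 satisfied · (6,1)N 3/3 satisfied · (6,2)N 2/2 satisfied · (6,3)N 2/2 satisfied
All meet the threshold, so the configuration is stable.

Yes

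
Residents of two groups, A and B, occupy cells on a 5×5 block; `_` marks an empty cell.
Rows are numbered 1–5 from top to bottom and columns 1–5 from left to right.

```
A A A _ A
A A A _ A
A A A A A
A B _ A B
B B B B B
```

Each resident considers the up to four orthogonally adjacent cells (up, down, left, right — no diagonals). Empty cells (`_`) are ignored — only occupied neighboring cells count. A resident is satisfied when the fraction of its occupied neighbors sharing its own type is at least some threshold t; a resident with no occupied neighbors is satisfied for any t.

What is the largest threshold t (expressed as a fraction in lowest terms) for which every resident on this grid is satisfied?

(1,1)A 2/2
(1,2)A 3/3
(1,3)A 2/2
(1,5)A 1/1
(2,1)A 3/3
(2,2)A 4/4
(2,3)A 3/3
(2,5)A 2/2
(3,1)A 3/3
(3,2)A 3/4
(3,3)A 3/3
(3,4)A 3/3
(3,5)A 2/3
(4,1)A 1/3
(4,2)B 1/3
(4,4)A 1/3
(4,5)B 1/3
(5,1)B 1/2
(5,2)B 3/3
(5,3)B 2/2
(5,4)B 2/3
(5,5)B 2/2
The smallest same-type fraction is 1/3 at (4,1), which reduces to 1/3. Any threshold above that leaves this resident unsatisfied.

1/3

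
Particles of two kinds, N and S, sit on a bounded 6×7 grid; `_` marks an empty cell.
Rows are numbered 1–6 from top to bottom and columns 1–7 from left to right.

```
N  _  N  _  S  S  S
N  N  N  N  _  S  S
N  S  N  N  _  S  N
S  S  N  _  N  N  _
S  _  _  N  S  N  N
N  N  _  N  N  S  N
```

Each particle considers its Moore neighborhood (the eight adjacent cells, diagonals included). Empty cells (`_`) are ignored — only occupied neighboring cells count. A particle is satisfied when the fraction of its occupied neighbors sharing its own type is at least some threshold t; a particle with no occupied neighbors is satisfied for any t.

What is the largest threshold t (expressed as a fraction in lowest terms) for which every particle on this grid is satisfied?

(1,1)N 2/2
(1,3)N 3/3
(1,5)S 2/3
(1,6)S 4/4
(1,7)S 3/3
(2,1)N 3/4
(2,2)N 6/7
(2,3)N 5/6
(2,4)N 4/5
(2,6)S 5/6
(2,7)S 4/5
(3,1)N 2/5
(3,2)S 2/8
(3,3)N 5/7
(3,4)N 5/5
(3,6)S 2/5
(3,7)N 1/4
(4,1)S 3/4
(4,2)S 3/6
(4,3)N 3/5
(4,5)N 4/6
(4,6)N 4/6
(5,1)S 2/4
(5,4)N 4/5
(5,5)S 1/7
(5,6)N 5/7
(5,7)N 3/4
(6,1)N 1/2
(6,2)N 1/2
(6,4)N 2/3
(6,5)N 3/5
(6,6)S 1/5
(6,7)N 2/3
The smallest same-type fraction is 1/7 at (5,5), which reduces to 1/7. Any threshold above that leaves this particle unsatisfied.

1/7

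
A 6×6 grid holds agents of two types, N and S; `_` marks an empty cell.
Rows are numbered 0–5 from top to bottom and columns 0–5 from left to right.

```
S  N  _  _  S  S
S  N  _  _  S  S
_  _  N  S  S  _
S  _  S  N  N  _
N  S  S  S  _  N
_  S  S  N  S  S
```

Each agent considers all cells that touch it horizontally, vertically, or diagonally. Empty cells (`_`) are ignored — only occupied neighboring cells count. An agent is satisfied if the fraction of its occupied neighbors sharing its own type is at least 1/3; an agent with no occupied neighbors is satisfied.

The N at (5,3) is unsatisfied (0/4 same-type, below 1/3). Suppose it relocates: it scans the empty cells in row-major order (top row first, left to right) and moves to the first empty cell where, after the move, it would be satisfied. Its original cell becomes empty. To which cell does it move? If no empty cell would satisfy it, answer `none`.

Vacating (5,3). Empty cells in order:
  (0,2): 2/2 same-type → satisfied — stop here.

(0,2)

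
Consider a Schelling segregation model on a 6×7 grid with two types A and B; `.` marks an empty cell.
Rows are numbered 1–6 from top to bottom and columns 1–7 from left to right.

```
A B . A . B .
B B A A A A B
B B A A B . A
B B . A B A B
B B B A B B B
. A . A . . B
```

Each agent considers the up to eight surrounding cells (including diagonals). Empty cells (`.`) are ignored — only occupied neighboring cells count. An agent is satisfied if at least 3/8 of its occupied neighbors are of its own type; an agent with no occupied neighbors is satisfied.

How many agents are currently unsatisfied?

9

Row 1: (1,1)A 0/3 ✗ · (1,2)B 2/4 ✓ · (1,4)A 3/3 ✓ · (1,6)B 1/3 ✗
Row 2: (2,1)B 4/5 ✓ · (2,2)B 4/7 ✓ · (2,3)A 4/7 ✓ · (2,4)A 5/6 ✓ · (2,5)A 4/6 ✓ · (2,6)A 2/5 ✓ · (2,7)B 1/3 ✗
Row 3: (3,1)B 5/5 ✓ · (3,2)B 5/7 ✓ · (3,3)A 4/7 ✓ · (3,4)A 5/7 ✓ · (3,5)B 1/7 ✗ · (3,7)A 2/4 ✓
Row 4: (4,1)B 5/5 ✓ · (4,2)B 6/7 ✓ · (4,4)A 3/7 ✓ · (4,5)B 3/7 ✓ · (4,6)A 1/7 ✗ · (4,7)B 2/4 ✓
Row 5: (5,1)B 3/4 ✓ · (5,2)B 4/5 ✓ · (5,3)B 2/6 ✗ · (5,4)A 2/5 ✓ · (5,5)B 2/6 ✗ · (5,6)B 5/6 ✓ · (5,7)B 3/4 ✓
Row 6: (6,2)A 0/3 ✗ · (6,4)A 1/3 ✗ · (6,7)B 2/2 ✓
Unsatisfied: (1,1), (1,6), (2,7), (3,5), (4,6), (5,3), (5,5), (6,2), (6,4) — 9 in total.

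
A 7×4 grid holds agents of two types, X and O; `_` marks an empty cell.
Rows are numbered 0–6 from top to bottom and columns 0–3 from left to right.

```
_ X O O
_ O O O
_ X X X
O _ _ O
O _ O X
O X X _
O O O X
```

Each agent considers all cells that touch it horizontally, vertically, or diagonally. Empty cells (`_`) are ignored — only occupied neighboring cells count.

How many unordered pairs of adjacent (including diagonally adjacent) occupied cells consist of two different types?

25

Scan each occupied cell's neighbors to the right and below (and the two forward diagonals) so each pair is counted once.
From row 0: 3 unlike of 9 pairs (running 3/9).
From row 1: 7 unlike of 9 pairs (running 10/18).
From row 2: 3 unlike of 5 pairs (running 13/23).
From row 3: 1 unlike of 3 pairs (running 14/26).
From row 4: 4 unlike of 6 pairs (running 18/32).
From row 5: 6 unlike of 10 pairs (running 24/42).
From row 6: 1 unlike of 3 pairs (running 25/45).
Total adjacent occupied pairs: 45; unlike-type pairs: 25.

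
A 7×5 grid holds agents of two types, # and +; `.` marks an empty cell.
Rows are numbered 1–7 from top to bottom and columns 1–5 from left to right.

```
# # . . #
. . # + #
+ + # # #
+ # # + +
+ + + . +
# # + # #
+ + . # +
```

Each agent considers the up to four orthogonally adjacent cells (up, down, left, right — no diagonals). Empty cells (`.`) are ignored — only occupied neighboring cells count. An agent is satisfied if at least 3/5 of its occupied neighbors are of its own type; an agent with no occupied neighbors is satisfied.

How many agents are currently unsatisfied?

17

Row 1: (1,1)# 1/1 satisfied · (1,2)# 1/1 satisfied · (1,5)# 1/1 satisfied
Row 2: (2,3)# 1/2 not · (2,4)+ 0/3 not · (2,5)# 2/3 satisfied
Row 3: (3,1)+ 2/2 satisfied · (3,2)+ 1/3 not · (3,3)# 3/4 satisfied · (3,4)# 2/4 not · (3,5)# 2/3 satisfied
Row 4: (4,1)+ 2/3 satisfied · (4,2)# 1/4 not · (4,3)# 2/4 not · (4,4)+ 1/3 not · (4,5)+ 2/3 satisfied
Row 5: (5,1)+ 2/3 satisfied · (5,2)+ 2/4 not · (5,3)+ 2/3 satisfied · (5,5)+ 1/2 not
Row 6: (6,1)# 1/3 not · (6,2)# 1/4 not · (6,3)+ 1/3 not · (6,4)# 2/3 satisfied · (6,5)# 1/3 not
Row 7: (7,1)+ 1/2 not · (7,2)+ 1/2 not · (7,4)# 1/2 not · (7,5)+ 0/2 not
Unsatisfied: (2,3), (2,4), (3,2), (3,4), (4,2), (4,3), (4,4), (5,2), (5,5), (6,1), (6,2), (6,3), (6,5), (7,1), (7,2), (7,4), (7,5) — 17 in total.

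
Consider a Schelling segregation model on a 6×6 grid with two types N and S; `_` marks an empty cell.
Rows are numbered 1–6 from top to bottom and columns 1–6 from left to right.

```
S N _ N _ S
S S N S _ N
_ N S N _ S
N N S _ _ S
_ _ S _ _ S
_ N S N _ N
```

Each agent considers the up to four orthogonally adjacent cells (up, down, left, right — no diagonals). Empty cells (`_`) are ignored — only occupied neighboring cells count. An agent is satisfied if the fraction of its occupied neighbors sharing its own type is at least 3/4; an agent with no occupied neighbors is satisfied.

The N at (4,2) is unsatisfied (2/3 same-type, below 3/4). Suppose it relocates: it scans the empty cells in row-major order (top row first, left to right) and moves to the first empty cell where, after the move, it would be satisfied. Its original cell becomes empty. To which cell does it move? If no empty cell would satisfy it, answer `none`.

(1,3)

Vacating (4,2). Empty cells in order:
  (1,3): 3/3 same-type → satisfied — stop here.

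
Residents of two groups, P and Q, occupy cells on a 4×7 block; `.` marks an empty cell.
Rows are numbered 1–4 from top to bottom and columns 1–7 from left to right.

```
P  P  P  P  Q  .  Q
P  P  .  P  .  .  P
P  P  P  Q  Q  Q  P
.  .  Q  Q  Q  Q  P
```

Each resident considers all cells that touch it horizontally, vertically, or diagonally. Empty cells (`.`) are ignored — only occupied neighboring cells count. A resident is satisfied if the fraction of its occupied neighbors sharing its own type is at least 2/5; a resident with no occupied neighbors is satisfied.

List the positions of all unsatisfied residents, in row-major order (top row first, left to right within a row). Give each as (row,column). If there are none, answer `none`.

Row 1: (1,1)P 3/3 ok · (1,2)P 4/4 ok · (1,3)P 4/4 ok · (1,4)P 2/3 ok · (1,5)Q 0/2 unhappy · (1,7)Q 0/1 unhappy
Row 2: (2,1)P 5/5 ok · (2,2)P 7/7 ok · (2,4)P 3/6 ok · (2,7)P 1/3 unhappy
Row 3: (3,1)P 3/3 ok · (3,2)P 4/5 ok · (3,3)P 3/6 ok · (3,4)Q 4/6 ok · (3,5)Q 5/6 ok · (3,6)Q 3/6 ok · (3,7)P 2/4 ok
Row 4: (4,3)Q 2/4 ok · (4,4)Q 4/5 ok · (4,5)Q 5/5 ok · (4,6)Q 3/5 ok · (4,7)P 1/3 unhappy

(1,5), (1,7), (2,7), (4,7)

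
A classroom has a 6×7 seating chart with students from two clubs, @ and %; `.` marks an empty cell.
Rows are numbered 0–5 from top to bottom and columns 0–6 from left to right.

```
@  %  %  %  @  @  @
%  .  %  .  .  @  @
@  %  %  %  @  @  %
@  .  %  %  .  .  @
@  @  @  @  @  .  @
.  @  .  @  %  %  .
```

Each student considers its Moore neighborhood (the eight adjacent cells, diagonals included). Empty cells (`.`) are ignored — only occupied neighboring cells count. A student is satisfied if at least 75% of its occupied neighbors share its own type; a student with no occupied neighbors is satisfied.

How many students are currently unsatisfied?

(0,0)@ 0/2 ✗
(0,1)% 3/4 ✓
(0,2)% 3/3 ✓
(0,3)% 2/3 ✗
(0,4)@ 2/3 ✗
(0,5)@ 4/4 ✓
(0,6)@ 3/3 ✓
(1,0)% 2/4 ✗
(1,2)% 6/6 ✓
(1,5)@ 6/7 ✓
(1,6)@ 4/5 ✓
(2,0)@ 1/3 ✗
(2,1)% 4/6 ✗
(2,2)% 5/5 ✓
(2,3)% 4/5 ✓
(2,4)@ 2/4 ✗
(2,5)@ 4/5 ✓
(2,6)% 0/4 ✗
(3,0)@ 3/4 ✓
(3,2)% 4/7 ✗
(3,3)% 3/7 ✗
(3,6)@ 2/3 ✗
(4,0)@ 3/3 ✓
(4,1)@ 4/5 ✓
(4,2)@ 4/6 ✗
(4,3)@ 3/6 ✗
(4,4)@ 2/5 ✗
(4,6)@ 1/2 ✗
(5,1)@ 3/3 ✓
(5,3)@ 3/4 ✓
(5,4)% 1/4 ✗
(5,5)% 1/3 ✗
Unsatisfied: (0,0), (0,3), (0,4), (1,0), (2,0), (2,1), (2,4), (2,6), (3,2), (3,3), (3,6), (4,2), (4,3), (4,4), (4,6), (5,4), (5,5) — 17 in total.

17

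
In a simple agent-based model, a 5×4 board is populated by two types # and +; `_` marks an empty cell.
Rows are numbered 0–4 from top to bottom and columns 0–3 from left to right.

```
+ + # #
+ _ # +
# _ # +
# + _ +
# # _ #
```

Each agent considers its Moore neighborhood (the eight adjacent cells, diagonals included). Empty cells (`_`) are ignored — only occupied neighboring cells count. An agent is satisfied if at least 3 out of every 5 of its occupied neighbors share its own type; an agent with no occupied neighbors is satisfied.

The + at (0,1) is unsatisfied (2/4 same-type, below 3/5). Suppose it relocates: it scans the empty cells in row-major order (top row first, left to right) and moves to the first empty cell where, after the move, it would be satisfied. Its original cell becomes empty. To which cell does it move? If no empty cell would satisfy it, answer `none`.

Vacating (0,1). Empty cells in order:
  (1,1): 2/6 same-type → still unsatisfied.
  (2,1): 2/6 same-type → still unsatisfied.
  (3,2): 3/6 same-type → still unsatisfied.
  (4,2): 2/4 same-type → still unsatisfied.

none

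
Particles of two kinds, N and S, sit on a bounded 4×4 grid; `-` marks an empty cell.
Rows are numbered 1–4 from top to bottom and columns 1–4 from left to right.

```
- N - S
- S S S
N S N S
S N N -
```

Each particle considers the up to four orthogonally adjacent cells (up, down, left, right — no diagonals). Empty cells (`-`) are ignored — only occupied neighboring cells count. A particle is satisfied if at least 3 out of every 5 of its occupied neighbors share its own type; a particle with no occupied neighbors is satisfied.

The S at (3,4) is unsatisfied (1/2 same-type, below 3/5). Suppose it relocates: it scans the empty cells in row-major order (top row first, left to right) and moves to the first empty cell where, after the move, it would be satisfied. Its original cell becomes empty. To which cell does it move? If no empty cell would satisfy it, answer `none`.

Vacating (3,4). Empty cells in order:
  (1,1): 0/1 same-type → still unsatisfied.
  (1,3): 2/3 same-type → satisfied — stop here.

(1,3)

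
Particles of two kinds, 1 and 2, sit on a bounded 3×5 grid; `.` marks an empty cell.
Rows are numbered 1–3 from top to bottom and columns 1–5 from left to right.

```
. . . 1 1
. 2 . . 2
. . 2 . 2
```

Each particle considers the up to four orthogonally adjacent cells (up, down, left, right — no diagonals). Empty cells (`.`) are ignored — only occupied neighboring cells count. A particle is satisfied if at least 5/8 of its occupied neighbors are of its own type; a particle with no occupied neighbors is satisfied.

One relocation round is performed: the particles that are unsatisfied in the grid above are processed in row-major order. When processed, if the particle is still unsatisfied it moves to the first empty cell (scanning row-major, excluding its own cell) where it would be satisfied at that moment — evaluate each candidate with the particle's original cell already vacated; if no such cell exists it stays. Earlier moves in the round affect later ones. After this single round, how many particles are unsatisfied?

0

Initially unsatisfied (in order): (1,5), (2,5).
  (1,5) → (1,1).
  (2,5): now satisfied by earlier moves; stays.
Resulting grid:
1 . . 1 .
. 2 . . 2
. . 2 . 2
All satisfied now.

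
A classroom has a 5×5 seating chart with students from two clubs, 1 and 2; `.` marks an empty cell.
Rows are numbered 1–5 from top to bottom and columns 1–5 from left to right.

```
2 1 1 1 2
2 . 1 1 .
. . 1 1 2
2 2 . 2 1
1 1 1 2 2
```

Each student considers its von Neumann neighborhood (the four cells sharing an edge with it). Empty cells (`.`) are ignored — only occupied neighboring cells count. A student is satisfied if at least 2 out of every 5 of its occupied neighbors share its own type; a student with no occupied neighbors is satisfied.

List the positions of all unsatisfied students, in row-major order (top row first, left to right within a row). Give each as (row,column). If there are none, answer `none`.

Row 1: (1,1)2 1/2 satisfied · (1,2)1 1/2 satisfied · (1,3)1 3/3 satisfied · (1,4)1 2/3 satisfied · (1,5)2 0/1 not
Row 2: (2,1)2 1/1 satisfied · (2,3)1 3/3 satisfied · (2,4)1 3/3 satisfied
Row 3: (3,3)1 2/2 satisfied · (3,4)1 2/4 satisfied · (3,5)2 0/2 not
Row 4: (4,1)2 1/2 satisfied · (4,2)2 1/2 satisfied · (4,4)2 1/3 not · (4,5)1 0/3 not
Row 5: (5,1)1 1/2 satisfied · (5,2)1 2/3 satisfied · (5,3)1 1/2 satisfied · (5,4)2 2/3 satisfied · (5,5)2 1/2 satisfied

(1,5), (3,5), (4,4), (4,5)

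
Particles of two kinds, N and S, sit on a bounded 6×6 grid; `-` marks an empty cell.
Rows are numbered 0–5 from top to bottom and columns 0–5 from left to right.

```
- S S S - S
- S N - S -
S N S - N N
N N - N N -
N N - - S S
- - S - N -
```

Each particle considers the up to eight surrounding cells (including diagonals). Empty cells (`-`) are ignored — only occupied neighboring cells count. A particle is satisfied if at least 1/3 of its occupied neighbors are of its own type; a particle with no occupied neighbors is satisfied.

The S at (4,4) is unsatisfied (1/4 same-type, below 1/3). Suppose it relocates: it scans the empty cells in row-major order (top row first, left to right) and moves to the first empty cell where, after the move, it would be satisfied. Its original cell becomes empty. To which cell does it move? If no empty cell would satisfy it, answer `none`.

(0,0)

Vacating (4,4). Empty cells in order:
  (0,0): 2/2 same-type → satisfied — stop here.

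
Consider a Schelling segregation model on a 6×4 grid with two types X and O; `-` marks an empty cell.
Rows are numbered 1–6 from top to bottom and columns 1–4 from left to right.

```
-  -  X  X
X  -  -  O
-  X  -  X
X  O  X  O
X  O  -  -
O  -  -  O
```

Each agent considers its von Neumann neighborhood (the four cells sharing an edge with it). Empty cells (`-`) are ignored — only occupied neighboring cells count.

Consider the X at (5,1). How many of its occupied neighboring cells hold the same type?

1

Occupied neighbors of (5,1): (4,1)=X, (6,1)=O, (5,2)=O.
Same type (X): 1 of 3.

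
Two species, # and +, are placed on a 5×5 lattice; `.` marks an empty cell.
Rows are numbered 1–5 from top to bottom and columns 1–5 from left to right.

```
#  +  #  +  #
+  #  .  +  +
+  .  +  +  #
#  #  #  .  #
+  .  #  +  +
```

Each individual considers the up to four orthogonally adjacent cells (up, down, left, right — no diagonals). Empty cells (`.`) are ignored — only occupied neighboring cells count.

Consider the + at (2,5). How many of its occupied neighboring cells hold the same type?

1

Occupied neighbors of (2,5): (1,5)=#, (3,5)=#, (2,4)=+.
Same type (+): 1 of 3.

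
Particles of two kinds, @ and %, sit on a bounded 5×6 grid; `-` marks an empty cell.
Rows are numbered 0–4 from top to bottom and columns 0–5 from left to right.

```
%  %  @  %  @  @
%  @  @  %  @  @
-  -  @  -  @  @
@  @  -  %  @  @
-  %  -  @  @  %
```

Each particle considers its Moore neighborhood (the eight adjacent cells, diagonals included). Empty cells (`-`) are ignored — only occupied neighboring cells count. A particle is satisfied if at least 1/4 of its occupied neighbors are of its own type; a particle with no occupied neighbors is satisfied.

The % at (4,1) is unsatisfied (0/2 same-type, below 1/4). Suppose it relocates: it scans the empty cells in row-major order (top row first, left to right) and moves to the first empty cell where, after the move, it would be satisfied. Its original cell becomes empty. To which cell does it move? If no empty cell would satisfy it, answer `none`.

Vacating (4,1). Empty cells in order:
  (2,0): 1/4 same-type → satisfied — stop here.

(2,0)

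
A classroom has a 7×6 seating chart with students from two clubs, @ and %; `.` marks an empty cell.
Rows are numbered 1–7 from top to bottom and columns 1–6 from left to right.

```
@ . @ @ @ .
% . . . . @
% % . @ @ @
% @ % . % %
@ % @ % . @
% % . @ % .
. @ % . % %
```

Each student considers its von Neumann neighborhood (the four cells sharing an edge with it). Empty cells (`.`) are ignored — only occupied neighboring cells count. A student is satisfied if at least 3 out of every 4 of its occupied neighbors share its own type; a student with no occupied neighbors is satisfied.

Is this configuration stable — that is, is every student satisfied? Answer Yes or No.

Row 1: (1,1)@ 0/1 ✗ · (1,3)@ 1/1 ✓ · (1,4)@ 2/2 ✓ · (1,5)@ 1/1 ✓
Row 2: (2,1)% 1/2 ✗ · (2,6)@ 1/1 ✓
Row 3: (3,1)% 3/3 ✓ · (3,2)% 1/2 ✗ · (3,4)@ 1/1 ✓ · (3,5)@ 2/3 ✗ · (3,6)@ 2/3 ✗
Row 4: (4,1)% 1/3 ✗ · (4,2)@ 0/4 ✗ · (4,3)% 0/2 ✗ · (4,5)% 1/2 ✗ · (4,6)% 1/3 ✗
Row 5: (5,1)@ 0/3 ✗ · (5,2)% 1/4 ✗ · (5,3)@ 0/3 ✗ · (5,4)% 0/2 ✗ · (5,6)@ 0/1 ✗
Row 6: (6,1)% 1/2 ✗ · (6,2)% 2/3 ✗ · (6,4)@ 0/2 ✗ · (6,5)% 1/2 ✗
Row 7: (7,2)@ 0/2 ✗ · (7,3)% 0/1 ✗ · (7,5)% 2/2 ✓ · (7,6)% 1/1 ✓
For instance (1,1) has only 0/1 same-type neighbors, below 3/4.

No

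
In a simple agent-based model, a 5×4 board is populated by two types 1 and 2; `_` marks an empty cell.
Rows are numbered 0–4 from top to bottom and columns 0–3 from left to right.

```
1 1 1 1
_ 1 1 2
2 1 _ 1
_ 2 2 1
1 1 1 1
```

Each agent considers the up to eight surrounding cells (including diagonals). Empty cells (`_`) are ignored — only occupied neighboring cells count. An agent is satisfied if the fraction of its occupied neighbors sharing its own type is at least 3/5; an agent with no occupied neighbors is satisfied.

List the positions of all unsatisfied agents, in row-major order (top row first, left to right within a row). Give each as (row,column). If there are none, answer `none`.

(1,3), (2,0), (2,1), (2,3), (3,1), (3,2), (4,0), (4,1)

(0,0)1 2/2 ok
(0,1)1 4/4 ok
(0,2)1 4/5 ok
(0,3)1 2/3 ok
(1,1)1 5/6 ok
(1,2)1 6/7 ok
(1,3)2 0/4 unhappy
(2,0)2 1/3 unhappy
(2,1)1 2/5 unhappy
(2,3)1 2/4 unhappy
(3,1)2 2/6 unhappy
(3,2)2 1/7 unhappy
(3,3)1 3/4 ok
(4,0)1 1/2 unhappy
(4,1)1 2/4 unhappy
(4,2)1 3/5 ok
(4,3)1 2/3 ok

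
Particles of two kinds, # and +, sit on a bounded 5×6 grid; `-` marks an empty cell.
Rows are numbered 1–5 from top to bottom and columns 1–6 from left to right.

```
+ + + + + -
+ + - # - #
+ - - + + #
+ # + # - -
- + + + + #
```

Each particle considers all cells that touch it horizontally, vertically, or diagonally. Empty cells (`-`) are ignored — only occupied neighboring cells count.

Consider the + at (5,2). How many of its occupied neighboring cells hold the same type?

Occupied neighbors of (5,2): (4,1)=+, (4,2)=#, (4,3)=+, (5,3)=+.
Same type (+): 3 of 4.

3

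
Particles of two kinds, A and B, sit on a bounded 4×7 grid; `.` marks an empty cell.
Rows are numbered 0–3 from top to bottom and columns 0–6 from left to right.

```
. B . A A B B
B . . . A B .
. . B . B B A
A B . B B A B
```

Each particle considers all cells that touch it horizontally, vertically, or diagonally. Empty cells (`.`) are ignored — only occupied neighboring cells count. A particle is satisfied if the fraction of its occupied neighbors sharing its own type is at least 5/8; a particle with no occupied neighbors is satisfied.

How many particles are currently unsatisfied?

Row 0: (0,1)B 1/1 satisfied · (0,3)A 2/2 satisfied · (0,4)A 2/4 not · (0,5)B 2/4 not · (0,6)B 2/2 satisfied
Row 1: (1,0)B 1/1 satisfied · (1,4)A 2/6 not · (1,5)B 4/7 not
Row 2: (2,2)B 2/2 satisfied · (2,4)B 4/6 satisfied · (2,5)B 4/7 not · (2,6)A 1/4 not
Row 3: (3,0)A 0/1 not · (3,1)B 1/2 not · (3,3)B 3/3 satisfied · (3,4)B 3/4 satisfied · (3,5)A 1/5 not · (3,6)B 1/3 not
Unsatisfied: (0,4), (0,5), (1,4), (1,5), (2,5), (2,6), (3,0), (3,1), (3,5), (3,6) — 10 in total.

10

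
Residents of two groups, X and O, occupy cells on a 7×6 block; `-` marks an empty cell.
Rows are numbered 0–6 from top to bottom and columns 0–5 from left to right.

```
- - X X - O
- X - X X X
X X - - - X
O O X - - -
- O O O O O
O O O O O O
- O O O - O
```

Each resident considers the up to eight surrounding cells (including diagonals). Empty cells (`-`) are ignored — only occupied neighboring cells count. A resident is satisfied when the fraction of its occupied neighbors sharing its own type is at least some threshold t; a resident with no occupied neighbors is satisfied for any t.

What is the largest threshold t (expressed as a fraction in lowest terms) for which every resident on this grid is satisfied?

Row 0: (0,2)X 3/3 · (0,3)X 3/3 · (0,5)O 0/2
Row 1: (1,1)X 3/3 · (1,3)X 3/3 · (1,4)X 4/5 · (1,5)X 2/3
Row 2: (2,0)X 2/4 · (2,1)X 3/5 · (2,5)X 2/2
Row 3: (3,0)O 2/4 · (3,1)O 3/6 · (3,2)X 1/5
Row 4: (4,1)O 6/7 · (4,2)O 6/7 · (4,3)O 5/6 · (4,4)O 5/5 · (4,5)O 3/3
Row 5: (5,0)O 3/3 · (5,1)O 6/6 · (5,2)O 8/8 · (5,3)O 7/7 · (5,4)O 7/7 · (5,5)O 4/4
Row 6: (6,1)O 4/4 · (6,2)O 5/5 · (6,3)O 4/4 · (6,5)O 2/2
The smallest same-type fraction is 0/2 at (0,5), which reduces to 0/1. Any threshold above that leaves this resident unsatisfied.

0/1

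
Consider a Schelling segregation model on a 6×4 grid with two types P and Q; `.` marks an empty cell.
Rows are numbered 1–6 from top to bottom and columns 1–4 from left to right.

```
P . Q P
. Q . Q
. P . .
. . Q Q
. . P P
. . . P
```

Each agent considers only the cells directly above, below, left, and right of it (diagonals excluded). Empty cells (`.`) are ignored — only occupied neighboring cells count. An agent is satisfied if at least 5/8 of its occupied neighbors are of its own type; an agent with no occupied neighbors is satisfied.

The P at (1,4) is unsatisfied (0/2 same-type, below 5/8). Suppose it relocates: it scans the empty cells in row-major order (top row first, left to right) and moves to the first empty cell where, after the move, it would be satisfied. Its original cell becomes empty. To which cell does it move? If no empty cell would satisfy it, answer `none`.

(3,1)

Vacating (1,4). Empty cells in order:
  (1,2): 1/3 same-type → still unsatisfied.
  (2,1): 1/2 same-type → still unsatisfied.
  (2,3): 0/3 same-type → still unsatisfied.
  (3,1): 1/1 same-type → satisfied — stop here.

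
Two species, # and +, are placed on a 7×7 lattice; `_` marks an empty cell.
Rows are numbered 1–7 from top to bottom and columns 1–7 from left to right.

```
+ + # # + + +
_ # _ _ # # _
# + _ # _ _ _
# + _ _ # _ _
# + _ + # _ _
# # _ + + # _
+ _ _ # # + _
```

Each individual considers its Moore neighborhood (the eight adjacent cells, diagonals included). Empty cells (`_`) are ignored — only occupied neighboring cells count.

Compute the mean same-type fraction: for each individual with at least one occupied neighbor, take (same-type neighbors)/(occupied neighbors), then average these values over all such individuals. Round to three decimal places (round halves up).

(1,1)+ 1/2
(1,2)+ 1/3
(1,3)# 2/3
(1,4)# 2/3
(1,5)+ 1/4
(1,6)+ 2/4
(1,7)+ 1/2
(2,2)# 2/5
(2,5)# 3/5
(2,6)# 1/4
(3,1)# 2/4
(3,2)+ 1/4
(3,4)# 2/2
(4,1)# 2/5
(4,2)+ 2/5
(4,5)# 2/3
(5,1)# 3/5
(5,2)+ 1/5
(5,4)+ 2/4
(5,5)# 2/5
(6,1)# 2/4
(6,2)# 2/4
(6,4)+ 2/5
(6,5)+ 3/7
(6,6)# 2/4
(7,1)+ 0/2
(7,4)# 1/3
(7,5)# 2/5
(7,6)+ 1/3
Sum over 29 individuals: 1/2 + 1/3 + 2/3 + 2/3 + 1/4 + 2/4 + 1/2 + 2/5 + 3/5 + 1/4 + 2/4 + 1/4 + 2/2 + 2/5 + 2/5 + 2/3 + 3/5 + 1/5 + 2/4 + 2/5 + 2/4 + 2/4 + 2/5 + 3/7 + 2/4 + 0/2 + 1/3 + 2/5 + 1/3 = 1817/140; mean = 1817/140 ÷ 29 = 1817/4060 = 0.447536… → 0.448.

0.448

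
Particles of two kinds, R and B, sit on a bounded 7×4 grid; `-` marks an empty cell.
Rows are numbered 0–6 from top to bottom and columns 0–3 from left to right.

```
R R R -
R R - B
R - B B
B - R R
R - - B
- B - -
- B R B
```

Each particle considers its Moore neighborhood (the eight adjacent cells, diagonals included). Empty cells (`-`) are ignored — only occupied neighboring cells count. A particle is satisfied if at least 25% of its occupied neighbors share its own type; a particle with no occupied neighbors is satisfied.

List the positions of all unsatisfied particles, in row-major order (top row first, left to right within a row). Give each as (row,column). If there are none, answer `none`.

Row 0: (0,0)R 3/3 satisfied · (0,1)R 4/4 satisfied · (0,2)R 2/3 satisfied
Row 1: (1,0)R 4/4 satisfied · (1,1)R 5/6 satisfied · (1,3)B 2/3 satisfied
Row 2: (2,0)R 2/3 satisfied · (2,2)B 2/5 satisfied · (2,3)B 2/4 satisfied
Row 3: (3,0)B 0/2 not · (3,2)R 1/4 satisfied · (3,3)R 1/4 satisfied
Row 4: (4,0)R 0/2 not · (4,3)B 0/2 not
Row 5: (5,1)B 1/3 satisfied
Row 6: (6,1)B 1/2 satisfied · (6,2)R 0/3 not · (6,3)B 0/1 not

(3,0), (4,0), (4,3), (6,2), (6,3)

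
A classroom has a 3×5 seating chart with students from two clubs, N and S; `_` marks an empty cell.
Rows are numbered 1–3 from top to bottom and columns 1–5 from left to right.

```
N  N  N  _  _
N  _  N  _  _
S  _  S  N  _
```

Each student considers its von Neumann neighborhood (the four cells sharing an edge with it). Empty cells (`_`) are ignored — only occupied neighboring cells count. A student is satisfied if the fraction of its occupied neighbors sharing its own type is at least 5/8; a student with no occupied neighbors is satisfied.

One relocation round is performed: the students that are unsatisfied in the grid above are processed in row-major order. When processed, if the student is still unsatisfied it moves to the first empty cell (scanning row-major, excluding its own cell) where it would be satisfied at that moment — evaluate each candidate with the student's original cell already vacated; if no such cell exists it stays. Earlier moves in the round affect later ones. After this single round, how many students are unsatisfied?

Initially unsatisfied (in order): (2,1), (2,3), (3,1), (3,3), (3,4).
  (2,1) → (1,4).
  (2,3) → (1,5).
  (3,1): now satisfied by earlier moves; stays.
  (3,3) → (3,2).
  (3,4): now satisfied by earlier moves; stays.
Resulting grid:
N N N N N
_ _ _ _ _
S S _ N _
All satisfied now.

0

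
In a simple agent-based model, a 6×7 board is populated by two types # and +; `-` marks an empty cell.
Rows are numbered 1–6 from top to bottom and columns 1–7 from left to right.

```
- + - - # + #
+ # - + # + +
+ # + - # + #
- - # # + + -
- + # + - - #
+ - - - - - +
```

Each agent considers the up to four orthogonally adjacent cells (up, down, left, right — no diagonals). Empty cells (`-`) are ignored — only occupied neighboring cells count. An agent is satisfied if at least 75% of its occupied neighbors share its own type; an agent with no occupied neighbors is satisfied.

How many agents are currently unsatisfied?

23

Row 1: (1,2)+ 0/1 not · (1,5)# 1/2 not · (1,6)+ 1/3 not · (1,7)# 0/2 not
Row 2: (2,1)+ 1/2 not · (2,2)# 1/3 not · (2,4)+ 0/1 not · (2,5)# 2/4 not · (2,6)+ 3/4 satisfied · (2,7)+ 1/3 not
Row 3: (3,1)+ 1/2 not · (3,2)# 1/3 not · (3,3)+ 0/2 not · (3,5)# 1/3 not · (3,6)+ 2/4 not · (3,7)# 0/2 not
Row 4: (4,3)# 2/3 not · (4,4)# 1/3 not · (4,5)+ 1/3 not · (4,6)+ 2/2 satisfied
Row 5: (5,2)+ 0/1 not · (5,3)# 1/3 not · (5,4)+ 0/2 not · (5,7)# 0/1 not
Row 6: (6,1)+ 0/0 satisfied · (6,7)+ 0/1 not
Unsatisfied: (1,2), (1,5), (1,6), (1,7), (2,1), (2,2), (2,4), (2,5), (2,7), (3,1), (3,2), (3,3), (3,5), (3,6), (3,7), (4,3), (4,4), (4,5), (5,2), (5,3), (5,4), (5,7), (6,7) — 23 in total.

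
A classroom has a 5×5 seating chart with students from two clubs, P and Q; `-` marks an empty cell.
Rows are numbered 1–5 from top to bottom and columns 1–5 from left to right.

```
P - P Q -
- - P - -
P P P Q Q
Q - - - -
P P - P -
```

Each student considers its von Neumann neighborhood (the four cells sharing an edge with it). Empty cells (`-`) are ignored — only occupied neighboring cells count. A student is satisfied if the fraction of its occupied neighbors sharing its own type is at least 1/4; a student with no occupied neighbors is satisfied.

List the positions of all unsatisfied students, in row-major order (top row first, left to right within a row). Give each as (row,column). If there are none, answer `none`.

(1,1)P 0/0 satisfied
(1,3)P 1/2 satisfied
(1,4)Q 0/1 not
(2,3)P 2/2 satisfied
(3,1)P 1/2 satisfied
(3,2)P 2/2 satisfied
(3,3)P 2/3 satisfied
(3,4)Q 1/2 satisfied
(3,5)Q 1/1 satisfied
(4,1)Q 0/2 not
(5,1)P 1/2 satisfied
(5,2)P 1/1 satisfied
(5,4)P 0/0 satisfied

(1,4), (4,1)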